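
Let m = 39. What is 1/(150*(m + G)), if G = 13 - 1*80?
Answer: -1/4200 ≈ -0.00023810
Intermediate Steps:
G = -67 (G = 13 - 80 = -67)
1/(150*(m + G)) = 1/(150*(39 - 67)) = 1/(150*(-28)) = 1/(-4200) = -1/4200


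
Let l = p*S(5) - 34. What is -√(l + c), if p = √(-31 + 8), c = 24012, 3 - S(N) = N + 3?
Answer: -√(23978 - 5*I*√23) ≈ -154.85 + 0.077428*I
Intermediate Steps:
S(N) = -N (S(N) = 3 - (N + 3) = 3 - (3 + N) = 3 + (-3 - N) = -N)
p = I*√23 (p = √(-23) = I*√23 ≈ 4.7958*I)
l = -34 - 5*I*√23 (l = (I*√23)*(-1*5) - 34 = (I*√23)*(-5) - 34 = -5*I*√23 - 34 = -34 - 5*I*√23 ≈ -34.0 - 23.979*I)
-√(l + c) = -√((-34 - 5*I*√23) + 24012) = -√(23978 - 5*I*√23)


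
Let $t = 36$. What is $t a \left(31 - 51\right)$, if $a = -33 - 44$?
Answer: $55440$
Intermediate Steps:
$a = -77$ ($a = -33 - 44 = -77$)
$t a \left(31 - 51\right) = 36 \left(-77\right) \left(31 - 51\right) = - 2772 \left(31 - 51\right) = \left(-2772\right) \left(-20\right) = 55440$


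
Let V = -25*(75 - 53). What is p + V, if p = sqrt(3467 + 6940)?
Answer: -550 + sqrt(10407) ≈ -447.99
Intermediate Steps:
V = -550 (V = -25*22 = -550)
p = sqrt(10407) ≈ 102.01
p + V = sqrt(10407) - 550 = -550 + sqrt(10407)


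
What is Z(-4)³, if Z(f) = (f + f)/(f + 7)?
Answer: -512/27 ≈ -18.963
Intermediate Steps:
Z(f) = 2*f/(7 + f) (Z(f) = (2*f)/(7 + f) = 2*f/(7 + f))
Z(-4)³ = (2*(-4)/(7 - 4))³ = (2*(-4)/3)³ = (2*(-4)*(⅓))³ = (-8/3)³ = -512/27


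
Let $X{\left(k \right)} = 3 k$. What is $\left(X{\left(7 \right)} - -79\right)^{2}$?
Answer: $10000$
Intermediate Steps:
$\left(X{\left(7 \right)} - -79\right)^{2} = \left(3 \cdot 7 - -79\right)^{2} = \left(21 + 79\right)^{2} = 100^{2} = 10000$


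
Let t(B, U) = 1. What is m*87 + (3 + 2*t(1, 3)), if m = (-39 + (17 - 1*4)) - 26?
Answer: -4519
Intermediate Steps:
m = -52 (m = (-39 + (17 - 4)) - 26 = (-39 + 13) - 26 = -26 - 26 = -52)
m*87 + (3 + 2*t(1, 3)) = -52*87 + (3 + 2*1) = -4524 + (3 + 2) = -4524 + 5 = -4519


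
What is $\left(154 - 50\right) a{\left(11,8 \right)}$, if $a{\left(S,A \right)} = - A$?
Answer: $-832$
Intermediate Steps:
$\left(154 - 50\right) a{\left(11,8 \right)} = \left(154 - 50\right) \left(\left(-1\right) 8\right) = 104 \left(-8\right) = -832$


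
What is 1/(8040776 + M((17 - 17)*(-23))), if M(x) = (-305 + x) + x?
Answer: 1/8040471 ≈ 1.2437e-7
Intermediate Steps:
M(x) = -305 + 2*x
1/(8040776 + M((17 - 17)*(-23))) = 1/(8040776 + (-305 + 2*((17 - 17)*(-23)))) = 1/(8040776 + (-305 + 2*(0*(-23)))) = 1/(8040776 + (-305 + 2*0)) = 1/(8040776 + (-305 + 0)) = 1/(8040776 - 305) = 1/8040471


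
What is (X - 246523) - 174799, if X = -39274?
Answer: -460596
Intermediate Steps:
(X - 246523) - 174799 = (-39274 - 246523) - 174799 = -285797 - 174799 = -460596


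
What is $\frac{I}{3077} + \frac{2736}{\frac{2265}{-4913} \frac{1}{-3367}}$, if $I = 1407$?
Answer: $\frac{46420757712189}{2323135} \approx 1.9982 \cdot 10^{7}$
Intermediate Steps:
$\frac{I}{3077} + \frac{2736}{\frac{2265}{-4913} \frac{1}{-3367}} = \frac{1407}{3077} + \frac{2736}{\frac{2265}{-4913} \frac{1}{-3367}} = 1407 \cdot \frac{1}{3077} + \frac{2736}{2265 \left(- \frac{1}{4913}\right) \left(- \frac{1}{3367}\right)} = \frac{1407}{3077} + \frac{2736}{\left(- \frac{2265}{4913}\right) \left(- \frac{1}{3367}\right)} = \frac{1407}{3077} + \frac{2736}{\frac{2265}{16542071}} = \frac{1407}{3077} + 2736 \cdot \frac{16542071}{2265} = \frac{1407}{3077} + \frac{15086368752}{755} = \frac{46420757712189}{2323135}$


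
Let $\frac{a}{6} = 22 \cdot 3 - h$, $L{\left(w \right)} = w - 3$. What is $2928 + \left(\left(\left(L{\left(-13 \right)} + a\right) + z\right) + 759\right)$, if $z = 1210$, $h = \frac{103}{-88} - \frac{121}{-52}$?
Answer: $\frac{3014475}{572} \approx 5270.1$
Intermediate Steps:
$L{\left(w \right)} = -3 + w$ ($L{\left(w \right)} = w - 3 = -3 + w$)
$h = \frac{1323}{1144}$ ($h = 103 \left(- \frac{1}{88}\right) - - \frac{121}{52} = - \frac{103}{88} + \frac{121}{52} = \frac{1323}{1144} \approx 1.1565$)
$a = \frac{222543}{572}$ ($a = 6 \left(22 \cdot 3 - \frac{1323}{1144}\right) = 6 \left(66 - \frac{1323}{1144}\right) = 6 \cdot \frac{74181}{1144} = \frac{222543}{572} \approx 389.06$)
$2928 + \left(\left(\left(L{\left(-13 \right)} + a\right) + z\right) + 759\right) = 2928 + \left(\left(\left(\left(-3 - 13\right) + \frac{222543}{572}\right) + 1210\right) + 759\right) = 2928 + \left(\left(\left(-16 + \frac{222543}{572}\right) + 1210\right) + 759\right) = 2928 + \left(\left(\frac{213391}{572} + 1210\right) + 759\right) = 2928 + \left(\frac{905511}{572} + 759\right) = 2928 + \frac{1339659}{572} = \frac{3014475}{572}$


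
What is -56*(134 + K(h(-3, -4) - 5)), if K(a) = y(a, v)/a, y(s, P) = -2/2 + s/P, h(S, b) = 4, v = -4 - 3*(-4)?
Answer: -7567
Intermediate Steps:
v = 8 (v = -4 + 12 = 8)
y(s, P) = -1 + s/P (y(s, P) = -2*½ + s/P = -1 + s/P)
K(a) = (-1 + a/8)/a (K(a) = ((a - 1*8)/8)/a = ((a - 8)/8)/a = ((-8 + a)/8)/a = (-1 + a/8)/a)
-56*(134 + K(h(-3, -4) - 5)) = -56*(134 + (-8 + (4 - 5))/(8*(4 - 5))) = -56*(134 + (⅛)*(-8 - 1)/(-1)) = -56*(134 + (⅛)*(-1)*(-9)) = -56*(134 + 9/8) = -56*1081/8 = -7567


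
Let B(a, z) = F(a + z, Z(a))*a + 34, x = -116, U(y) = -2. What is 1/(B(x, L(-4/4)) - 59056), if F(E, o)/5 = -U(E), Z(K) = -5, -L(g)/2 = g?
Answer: -1/60182 ≈ -1.6616e-5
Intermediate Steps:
L(g) = -2*g
F(E, o) = 10 (F(E, o) = 5*(-1*(-2)) = 5*2 = 10)
B(a, z) = 34 + 10*a (B(a, z) = 10*a + 34 = 34 + 10*a)
1/(B(x, L(-4/4)) - 59056) = 1/((34 + 10*(-116)) - 59056) = 1/((34 - 1160) - 59056) = 1/(-1126 - 59056) = 1/(-60182) = -1/60182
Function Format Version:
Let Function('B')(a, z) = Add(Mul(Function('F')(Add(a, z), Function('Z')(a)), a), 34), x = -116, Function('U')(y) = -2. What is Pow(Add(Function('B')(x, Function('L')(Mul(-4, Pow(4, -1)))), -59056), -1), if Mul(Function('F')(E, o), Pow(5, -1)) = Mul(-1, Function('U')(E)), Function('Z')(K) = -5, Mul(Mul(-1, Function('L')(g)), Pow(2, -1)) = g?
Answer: Rational(-1, 60182) ≈ -1.6616e-5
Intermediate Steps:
Function('L')(g) = Mul(-2, g)
Function('F')(E, o) = 10 (Function('F')(E, o) = Mul(5, Mul(-1, -2)) = Mul(5, 2) = 10)
Function('B')(a, z) = Add(34, Mul(10, a)) (Function('B')(a, z) = Add(Mul(10, a), 34) = Add(34, Mul(10, a)))
Pow(Add(Function('B')(x, Function('L')(Mul(-4, Pow(4, -1)))), -59056), -1) = Pow(Add(Add(34, Mul(10, -116)), -59056), -1) = Pow(Add(Add(34, -1160), -59056), -1) = Pow(Add(-1126, -59056), -1) = Pow(-60182, -1) = Rational(-1, 60182)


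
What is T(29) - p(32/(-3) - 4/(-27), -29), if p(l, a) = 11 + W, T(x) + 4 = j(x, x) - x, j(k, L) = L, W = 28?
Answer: -43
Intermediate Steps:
T(x) = -4 (T(x) = -4 + (x - x) = -4 + 0 = -4)
p(l, a) = 39 (p(l, a) = 11 + 28 = 39)
T(29) - p(32/(-3) - 4/(-27), -29) = -4 - 1*39 = -4 - 39 = -43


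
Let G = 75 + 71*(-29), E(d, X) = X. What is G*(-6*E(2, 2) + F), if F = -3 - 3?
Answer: 35712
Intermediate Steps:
F = -6
G = -1984 (G = 75 - 2059 = -1984)
G*(-6*E(2, 2) + F) = -1984*(-6*2 - 6) = -1984*(-12 - 6) = -1984*(-18) = 35712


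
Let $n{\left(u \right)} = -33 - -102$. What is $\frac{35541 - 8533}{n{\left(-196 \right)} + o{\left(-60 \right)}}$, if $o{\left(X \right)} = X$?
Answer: $\frac{27008}{9} \approx 3000.9$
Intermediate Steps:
$n{\left(u \right)} = 69$ ($n{\left(u \right)} = -33 + 102 = 69$)
$\frac{35541 - 8533}{n{\left(-196 \right)} + o{\left(-60 \right)}} = \frac{35541 - 8533}{69 - 60} = \frac{27008}{9}$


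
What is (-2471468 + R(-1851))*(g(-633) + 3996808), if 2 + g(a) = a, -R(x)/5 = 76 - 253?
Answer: -9872877078859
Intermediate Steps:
R(x) = 885 (R(x) = -5*(76 - 253) = -5*(-177) = 885)
g(a) = -2 + a
(-2471468 + R(-1851))*(g(-633) + 3996808) = (-2471468 + 885)*((-2 - 633) + 3996808) = -2470583*(-635 + 3996808) = -2470583*3996173 = -9872877078859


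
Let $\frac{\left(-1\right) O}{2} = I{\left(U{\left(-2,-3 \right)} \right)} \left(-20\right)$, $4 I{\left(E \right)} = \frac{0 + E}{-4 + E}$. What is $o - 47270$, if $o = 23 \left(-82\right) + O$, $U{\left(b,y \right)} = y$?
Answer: $- \frac{344062}{7} \approx -49152.0$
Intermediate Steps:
$I{\left(E \right)} = \frac{E}{4 \left(-4 + E\right)}$ ($I{\left(E \right)} = \frac{\left(0 + E\right) \frac{1}{-4 + E}}{4} = \frac{E \frac{1}{-4 + E}}{4} = \frac{E}{4 \left(-4 + E\right)}$)
$O = \frac{30}{7}$ ($O = - 2 \cdot \frac{1}{4} \left(-3\right) \frac{1}{-4 - 3} \left(-20\right) = - 2 \cdot \frac{1}{4} \left(-3\right) \frac{1}{-7} \left(-20\right) = - 2 \cdot \frac{1}{4} \left(-3\right) \left(- \frac{1}{7}\right) \left(-20\right) = - 2 \cdot \frac{3}{28} \left(-20\right) = \left(-2\right) \left(- \frac{15}{7}\right) = \frac{30}{7} \approx 4.2857$)
$o = - \frac{13172}{7}$ ($o = 23 \left(-82\right) + \frac{30}{7} = -1886 + \frac{30}{7} = - \frac{13172}{7} \approx -1881.7$)
$o - 47270 = - \frac{13172}{7} - 47270 = - \frac{344062}{7}$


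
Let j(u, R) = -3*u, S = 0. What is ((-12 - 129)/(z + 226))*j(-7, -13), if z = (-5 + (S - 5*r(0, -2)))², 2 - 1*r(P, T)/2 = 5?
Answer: -2961/851 ≈ -3.4794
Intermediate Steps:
r(P, T) = -6 (r(P, T) = 4 - 2*5 = 4 - 10 = -6)
z = 625 (z = (-5 + (0 - 5*(-6)))² = (-5 + (0 + 30))² = (-5 + 30)² = 25² = 625)
((-12 - 129)/(z + 226))*j(-7, -13) = ((-12 - 129)/(625 + 226))*(-3*(-7)) = -141/851*21 = -2961/851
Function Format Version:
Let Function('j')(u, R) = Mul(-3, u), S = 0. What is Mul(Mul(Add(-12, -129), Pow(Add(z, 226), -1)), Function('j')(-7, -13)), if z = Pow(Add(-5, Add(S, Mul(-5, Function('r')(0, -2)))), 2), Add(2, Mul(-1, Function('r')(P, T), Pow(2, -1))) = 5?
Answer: Rational(-2961, 851) ≈ -3.4794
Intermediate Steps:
Function('r')(P, T) = -6 (Function('r')(P, T) = Add(4, Mul(-2, 5)) = Add(4, -10) = -6)
z = 625 (z = Pow(Add(-5, Add(0, Mul(-5, -6))), 2) = Pow(Add(-5, Add(0, 30)), 2) = Pow(Add(-5, 30), 2) = Pow(25, 2) = 625)
Mul(Mul(Add(-12, -129), Pow(Add(z, 226), -1)), Function('j')(-7, -13)) = Mul(Mul(Add(-12, -129), Pow(Add(625, 226), -1)), Mul(-3, -7)) = Mul(Mul(-141, Pow(851, -1)), 21) = Mul(Mul(-141, Rational(1, 851)), 21) = Mul(Rational(-141, 851), 21) = Rational(-2961, 851)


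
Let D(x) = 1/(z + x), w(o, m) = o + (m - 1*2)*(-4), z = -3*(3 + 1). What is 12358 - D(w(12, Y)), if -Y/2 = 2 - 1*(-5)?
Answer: 790911/64 ≈ 12358.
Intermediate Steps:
z = -12 (z = -3*4 = -12)
Y = -14 (Y = -2*(2 - 1*(-5)) = -2*(2 + 5) = -2*7 = -14)
w(o, m) = 8 + o - 4*m (w(o, m) = o + (m - 2)*(-4) = o + (-2 + m)*(-4) = o + (8 - 4*m) = 8 + o - 4*m)
D(x) = 1/(-12 + x)
12358 - D(w(12, Y)) = 12358 - 1/(-12 + (8 + 12 - 4*(-14))) = 12358 - 1/(-12 + (8 + 12 + 56)) = 12358 - 1/(-12 + 76) = 12358 - 1/64 = 790911/64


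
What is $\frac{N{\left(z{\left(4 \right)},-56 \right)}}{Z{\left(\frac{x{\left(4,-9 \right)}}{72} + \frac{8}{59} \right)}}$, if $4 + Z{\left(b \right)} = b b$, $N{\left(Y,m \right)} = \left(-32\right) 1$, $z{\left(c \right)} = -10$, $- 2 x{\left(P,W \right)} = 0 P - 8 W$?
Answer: $\frac{445568}{53847} \approx 8.2747$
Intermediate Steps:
$x{\left(P,W \right)} = 4 W$ ($x{\left(P,W \right)} = - \frac{0 P - 8 W}{2} = - \frac{0 - 8 W}{2} = - \frac{\left(-8\right) W}{2} = 4 W$)
$N{\left(Y,m \right)} = -32$
$Z{\left(b \right)} = -4 + b^{2}$ ($Z{\left(b \right)} = -4 + b b = -4 + b^{2}$)
$\frac{N{\left(z{\left(4 \right)},-56 \right)}}{Z{\left(\frac{x{\left(4,-9 \right)}}{72} + \frac{8}{59} \right)}} = - \frac{32}{-4 + \left(\frac{4 \left(-9\right)}{72} + \frac{8}{59}\right)^{2}} = - \frac{32}{-4 + \left(\left(-36\right) \frac{1}{72} + 8 \cdot \frac{1}{59}\right)^{2}} = - \frac{32}{-4 + \left(- \frac{1}{2} + \frac{8}{59}\right)^{2}} = - \frac{32}{-4 + \left(- \frac{43}{118}\right)^{2}} = - \frac{32}{-4 + \frac{1849}{13924}} = - \frac{32}{- \frac{53847}{13924}} = \left(-32\right) \left(- \frac{13924}{53847}\right) = \frac{445568}{53847}$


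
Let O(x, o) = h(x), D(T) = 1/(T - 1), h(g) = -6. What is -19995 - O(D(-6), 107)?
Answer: -19989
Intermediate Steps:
D(T) = 1/(-1 + T)
O(x, o) = -6
-19995 - O(D(-6), 107) = -19995 - 1*(-6) = -19995 + 6 = -19989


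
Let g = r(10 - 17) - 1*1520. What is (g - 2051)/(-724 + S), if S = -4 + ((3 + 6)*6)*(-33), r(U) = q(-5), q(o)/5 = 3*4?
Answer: 3511/2510 ≈ 1.3988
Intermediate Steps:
q(o) = 60 (q(o) = 5*(3*4) = 5*12 = 60)
r(U) = 60
g = -1460 (g = 60 - 1*1520 = 60 - 1520 = -1460)
S = -1786 (S = -4 + (9*6)*(-33) = -4 + 54*(-33) = -4 - 1782 = -1786)
(g - 2051)/(-724 + S) = (-1460 - 2051)/(-724 - 1786) = -3511/(-2510) = -3511*(-1/2510) = 3511/2510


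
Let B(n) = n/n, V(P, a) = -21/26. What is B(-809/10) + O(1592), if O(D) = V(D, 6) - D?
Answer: -41387/26 ≈ -1591.8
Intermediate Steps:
V(P, a) = -21/26 (V(P, a) = -21*1/26 = -21/26)
B(n) = 1
O(D) = -21/26 - D
B(-809/10) + O(1592) = 1 + (-21/26 - 1*1592) = 1 + (-21/26 - 1592) = 1 - 41413/26 = -41387/26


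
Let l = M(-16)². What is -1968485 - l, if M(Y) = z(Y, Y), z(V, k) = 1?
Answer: -1968486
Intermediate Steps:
M(Y) = 1
l = 1 (l = 1² = 1)
-1968485 - l = -1968485 - 1*1 = -1968485 - 1 = -1968486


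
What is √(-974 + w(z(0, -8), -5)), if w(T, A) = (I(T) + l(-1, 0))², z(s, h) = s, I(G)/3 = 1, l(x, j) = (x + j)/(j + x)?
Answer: I*√958 ≈ 30.952*I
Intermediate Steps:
l(x, j) = 1 (l(x, j) = (j + x)/(j + x) = 1)
I(G) = 3 (I(G) = 3*1 = 3)
w(T, A) = 16 (w(T, A) = (3 + 1)² = 4² = 16)
√(-974 + w(z(0, -8), -5)) = √(-974 + 16) = √(-958) = I*√958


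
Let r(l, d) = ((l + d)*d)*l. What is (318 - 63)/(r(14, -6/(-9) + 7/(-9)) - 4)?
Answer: -1215/122 ≈ -9.9590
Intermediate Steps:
r(l, d) = d*l*(d + l) (r(l, d) = ((d + l)*d)*l = (d*(d + l))*l = d*l*(d + l))
(318 - 63)/(r(14, -6/(-9) + 7/(-9)) - 4) = (318 - 63)/((-6/(-9) + 7/(-9))*14*((-6/(-9) + 7/(-9)) + 14) - 4) = 255/((-6*(-⅑) + 7*(-⅑))*14*((-6*(-⅑) + 7*(-⅑)) + 14) - 4) = 255/((⅔ - 7/9)*14*((⅔ - 7/9) + 14) - 4) = 255/(-⅑*14*(-⅑ + 14) - 4) = 255/(-⅑*14*125/9 - 4) = 255/(-1750/81 - 4) = 255/(-2074/81) = 255*(-81/2074) = -1215/122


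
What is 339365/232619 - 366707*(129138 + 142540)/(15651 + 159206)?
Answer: -23174893340796369/40675060483 ≈ -5.6976e+5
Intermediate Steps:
339365/232619 - 366707*(129138 + 142540)/(15651 + 159206) = 339365*(1/232619) - 366707/(174857/271678) = 339365/232619 - 366707/(174857*(1/271678)) = 339365/232619 - 366707/174857/271678 = 339365/232619 - 366707*271678/174857 = 339365/232619 - 99626224346/174857 = -23174893340796369/40675060483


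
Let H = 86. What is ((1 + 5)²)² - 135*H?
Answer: -10314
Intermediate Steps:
((1 + 5)²)² - 135*H = ((1 + 5)²)² - 135*86 = (6²)² - 11610 = 36² - 11610 = 1296 - 11610 = -10314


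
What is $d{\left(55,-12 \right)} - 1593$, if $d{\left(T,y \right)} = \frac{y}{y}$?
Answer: $-1592$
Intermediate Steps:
$d{\left(T,y \right)} = 1$
$d{\left(55,-12 \right)} - 1593 = 1 - 1593 = -1592$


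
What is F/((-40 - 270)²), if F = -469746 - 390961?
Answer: -860707/96100 ≈ -8.9564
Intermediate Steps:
F = -860707
F/((-40 - 270)²) = -860707/(-40 - 270)² = -860707/((-310)²) = -860707/96100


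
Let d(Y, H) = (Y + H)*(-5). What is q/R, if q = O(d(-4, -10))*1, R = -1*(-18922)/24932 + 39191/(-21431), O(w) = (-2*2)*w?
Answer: 2137270768/8165609 ≈ 261.74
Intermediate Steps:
d(Y, H) = -5*H - 5*Y (d(Y, H) = (H + Y)*(-5) = -5*H - 5*Y)
O(w) = -4*w
R = -285796315/267158846 (R = 18922*(1/24932) + 39191*(-1/21431) = 9461/12466 - 39191/21431 = -285796315/267158846 ≈ -1.0698)
q = -280 (q = -4*(-5*(-10) - 5*(-4))*1 = -4*(50 + 20)*1 = -4*70*1 = -280*1 = -280)
q/R = -280/(-285796315/267158846) = -280*(-267158846/285796315) = 2137270768/8165609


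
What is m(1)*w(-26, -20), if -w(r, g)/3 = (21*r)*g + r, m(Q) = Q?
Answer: -32682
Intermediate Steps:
w(r, g) = -3*r - 63*g*r (w(r, g) = -3*((21*r)*g + r) = -3*(21*g*r + r) = -3*(r + 21*g*r) = -3*r - 63*g*r)
m(1)*w(-26, -20) = 1*(-3*(-26)*(1 + 21*(-20))) = 1*(-3*(-26)*(1 - 420)) = 1*(-3*(-26)*(-419)) = 1*(-32682) = -32682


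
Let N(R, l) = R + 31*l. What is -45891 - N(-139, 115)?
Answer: -49317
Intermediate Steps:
-45891 - N(-139, 115) = -45891 - (-139 + 31*115) = -45891 - (-139 + 3565) = -45891 - 1*3426 = -45891 - 3426 = -49317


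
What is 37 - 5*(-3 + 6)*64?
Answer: -923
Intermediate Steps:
37 - 5*(-3 + 6)*64 = 37 - 5*3*64 = 37 - 15*64 = 37 - 960 = -923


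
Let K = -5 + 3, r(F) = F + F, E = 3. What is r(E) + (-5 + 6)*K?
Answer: 4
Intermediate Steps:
r(F) = 2*F
K = -2
r(E) + (-5 + 6)*K = 2*3 + (-5 + 6)*(-2) = 6 + 1*(-2) = 6 - 2 = 4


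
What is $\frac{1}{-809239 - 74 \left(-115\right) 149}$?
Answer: $\frac{1}{458751} \approx 2.1798 \cdot 10^{-6}$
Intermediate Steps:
$\frac{1}{-809239 - 74 \left(-115\right) 149} = \frac{1}{-809239 - \left(-8510\right) 149} = \frac{1}{-809239 - -1267990} = \frac{1}{-809239 + 1267990} = \frac{1}{458751}$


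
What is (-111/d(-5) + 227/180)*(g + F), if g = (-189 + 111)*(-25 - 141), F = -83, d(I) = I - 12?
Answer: 61337747/612 ≈ 1.0023e+5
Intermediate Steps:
d(I) = -12 + I
g = 12948 (g = -78*(-166) = 12948)
(-111/d(-5) + 227/180)*(g + F) = (-111/(-12 - 5) + 227/180)*(12948 - 83) = (-111/(-17) + 227*(1/180))*12865 = (-111*(-1/17) + 227/180)*12865 = (111/17 + 227/180)*12865 = (23839/3060)*12865 = 61337747/612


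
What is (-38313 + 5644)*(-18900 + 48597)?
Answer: -970171293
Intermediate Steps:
(-38313 + 5644)*(-18900 + 48597) = -32669*29697 = -970171293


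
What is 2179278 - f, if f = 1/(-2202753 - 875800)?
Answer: 6709022824735/3078553 ≈ 2.1793e+6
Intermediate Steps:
f = -1/3078553 (f = 1/(-3078553) = -1/3078553 ≈ -3.2483e-7)
2179278 - f = 2179278 - 1*(-1/3078553) = 2179278 + 1/3078553 = 6709022824735/3078553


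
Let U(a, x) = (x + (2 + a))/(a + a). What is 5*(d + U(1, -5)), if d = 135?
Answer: 670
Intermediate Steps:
U(a, x) = (2 + a + x)/(2*a) (U(a, x) = (2 + a + x)/((2*a)) = (2 + a + x)*(1/(2*a)) = (2 + a + x)/(2*a))
5*(d + U(1, -5)) = 5*(135 + (1/2)*(2 + 1 - 5)/1) = 5*(135 + (1/2)*1*(-2)) = 5*(135 - 1) = 5*134 = 670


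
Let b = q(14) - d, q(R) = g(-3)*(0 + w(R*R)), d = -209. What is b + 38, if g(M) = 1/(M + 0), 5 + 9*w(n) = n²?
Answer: -31742/27 ≈ -1175.6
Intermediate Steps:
w(n) = -5/9 + n²/9
g(M) = 1/M
q(R) = 5/27 - R⁴/27 (q(R) = (0 + (-5/9 + (R*R)²/9))/(-3) = -(0 + (-5/9 + (R²)²/9))/3 = -(0 + (-5/9 + R⁴/9))/3 = -(-5/9 + R⁴/9)/3 = 5/27 - R⁴/27)
b = -32768/27 (b = (5/27 - 1/27*14⁴) - 1*(-209) = (5/27 - 1/27*38416) + 209 = (5/27 - 38416/27) + 209 = -38411/27 + 209 = -32768/27 ≈ -1213.6)
b + 38 = -32768/27 + 38 = -31742/27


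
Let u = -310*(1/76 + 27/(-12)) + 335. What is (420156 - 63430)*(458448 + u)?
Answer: 3114236529752/19 ≈ 1.6391e+11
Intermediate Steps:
u = 19540/19 (u = -310*(1*(1/76) + 27*(-1/12)) + 335 = -310*(1/76 - 9/4) + 335 = -310*(-85/38) + 335 = 13175/19 + 335 = 19540/19 ≈ 1028.4)
(420156 - 63430)*(458448 + u) = (420156 - 63430)*(458448 + 19540/19) = 356726*(8730052/19) = 3114236529752/19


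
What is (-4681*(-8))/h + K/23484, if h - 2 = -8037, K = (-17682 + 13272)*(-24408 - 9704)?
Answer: 100654759864/15724495 ≈ 6401.1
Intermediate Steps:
K = 150433920 (K = -4410*(-34112) = 150433920)
h = -8035 (h = 2 - 8037 = -8035)
(-4681*(-8))/h + K/23484 = -4681*(-8)/(-8035) + 150433920/23484 = 37448*(-1/8035) + 150433920*(1/23484) = -37448/8035 + 12536160/1957 = 100654759864/15724495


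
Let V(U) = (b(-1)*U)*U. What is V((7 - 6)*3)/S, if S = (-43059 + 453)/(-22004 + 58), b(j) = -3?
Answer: -10973/789 ≈ -13.907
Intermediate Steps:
S = 21303/10973 (S = -42606/(-21946) = -42606*(-1/21946) = 21303/10973 ≈ 1.9414)
V(U) = -3*U**2 (V(U) = (-3*U)*U = -3*U**2)
V((7 - 6)*3)/S = (-3*9*(7 - 6)**2)/(21303/10973) = -3*(1*3)**2*(10973/21303) = -3*3**2*(10973/21303) = -3*9*(10973/21303) = -27*10973/21303 = -10973/789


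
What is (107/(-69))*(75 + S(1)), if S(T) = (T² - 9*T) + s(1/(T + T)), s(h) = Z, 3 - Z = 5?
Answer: -6955/69 ≈ -100.80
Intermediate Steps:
Z = -2 (Z = 3 - 1*5 = 3 - 5 = -2)
s(h) = -2
S(T) = -2 + T² - 9*T (S(T) = (T² - 9*T) - 2 = -2 + T² - 9*T)
(107/(-69))*(75 + S(1)) = (107/(-69))*(75 + (-2 + 1² - 9*1)) = (107*(-1/69))*(75 + (-2 + 1 - 9)) = -107*(75 - 10)/69 = -107/69*65 = -6955/69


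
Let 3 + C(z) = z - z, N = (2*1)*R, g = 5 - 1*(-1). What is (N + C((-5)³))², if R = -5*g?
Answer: 3969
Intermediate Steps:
g = 6 (g = 5 + 1 = 6)
R = -30 (R = -5*6 = -30)
N = -60 (N = (2*1)*(-30) = 2*(-30) = -60)
C(z) = -3 (C(z) = -3 + (z - z) = -3 + 0 = -3)
(N + C((-5)³))² = (-60 - 3)² = (-63)² = 3969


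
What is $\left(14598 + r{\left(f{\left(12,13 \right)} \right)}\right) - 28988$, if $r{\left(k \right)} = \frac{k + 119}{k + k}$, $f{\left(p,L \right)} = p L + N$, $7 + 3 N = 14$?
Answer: $- \frac{6834834}{475} \approx -14389.0$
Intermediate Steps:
$N = \frac{7}{3}$ ($N = - \frac{7}{3} + \frac{1}{3} \cdot 14 = - \frac{7}{3} + \frac{14}{3} = \frac{7}{3} \approx 2.3333$)
$f{\left(p,L \right)} = \frac{7}{3} + L p$ ($f{\left(p,L \right)} = p L + \frac{7}{3} = L p + \frac{7}{3} = \frac{7}{3} + L p$)
$r{\left(k \right)} = \frac{119 + k}{2 k}$
$\left(14598 + r{\left(f{\left(12,13 \right)} \right)}\right) - 28988 = \left(14598 + \frac{119 + \left(\frac{7}{3} + 13 \cdot 12\right)}{2 \left(\frac{7}{3} + 13 \cdot 12\right)}\right) - 28988 = \left(14598 + \frac{119 + \left(\frac{7}{3} + 156\right)}{2 \left(\frac{7}{3} + 156\right)}\right) - 28988 = \left(14598 + \frac{119 + \frac{475}{3}}{2 \cdot \frac{475}{3}}\right) - 28988 = \left(14598 + \frac{1}{2} \cdot \frac{3}{475} \cdot \frac{832}{3}\right) - 28988 = \left(14598 + \frac{416}{475}\right) - 28988 = \frac{6934466}{475} - 28988 = - \frac{6834834}{475}$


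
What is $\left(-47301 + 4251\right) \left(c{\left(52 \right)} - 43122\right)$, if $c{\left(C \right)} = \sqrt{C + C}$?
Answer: $1856402100 - 86100 \sqrt{26} \approx 1.856 \cdot 10^{9}$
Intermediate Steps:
$c{\left(C \right)} = \sqrt{2} \sqrt{C}$ ($c{\left(C \right)} = \sqrt{2 C} = \sqrt{2} \sqrt{C}$)
$\left(-47301 + 4251\right) \left(c{\left(52 \right)} - 43122\right) = \left(-47301 + 4251\right) \left(\sqrt{2} \sqrt{52} - 43122\right) = - 43050 \left(\sqrt{2} \cdot 2 \sqrt{13} - 43122\right) = - 43050 \left(2 \sqrt{26} - 43122\right) = - 43050 \left(-43122 + 2 \sqrt{26}\right) = 1856402100 - 86100 \sqrt{26}$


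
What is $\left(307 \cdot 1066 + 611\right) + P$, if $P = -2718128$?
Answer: $-2390255$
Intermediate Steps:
$\left(307 \cdot 1066 + 611\right) + P = \left(307 \cdot 1066 + 611\right) - 2718128 = \left(327262 + 611\right) - 2718128 = 327873 - 2718128 = -2390255$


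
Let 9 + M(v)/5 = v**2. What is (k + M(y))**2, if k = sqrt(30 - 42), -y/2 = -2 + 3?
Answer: 613 - 100*I*sqrt(3) ≈ 613.0 - 173.21*I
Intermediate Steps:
y = -2 (y = -2*(-2 + 3) = -2*1 = -2)
M(v) = -45 + 5*v**2
k = 2*I*sqrt(3) (k = sqrt(-12) = 2*I*sqrt(3) ≈ 3.4641*I)
(k + M(y))**2 = (2*I*sqrt(3) + (-45 + 5*(-2)**2))**2 = (2*I*sqrt(3) + (-45 + 5*4))**2 = (2*I*sqrt(3) + (-45 + 20))**2 = (2*I*sqrt(3) - 25)**2 = (-25 + 2*I*sqrt(3))**2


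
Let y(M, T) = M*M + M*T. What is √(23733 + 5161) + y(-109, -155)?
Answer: 28776 + √28894 ≈ 28946.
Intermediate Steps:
y(M, T) = M² + M*T
√(23733 + 5161) + y(-109, -155) = √(23733 + 5161) - 109*(-109 - 155) = √28894 - 109*(-264) = √28894 + 28776 = 28776 + √28894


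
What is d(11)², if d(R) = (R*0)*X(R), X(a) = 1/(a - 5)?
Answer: 0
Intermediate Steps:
X(a) = 1/(-5 + a)
d(R) = 0 (d(R) = (R*0)/(-5 + R) = 0/(-5 + R) = 0)
d(11)² = 0² = 0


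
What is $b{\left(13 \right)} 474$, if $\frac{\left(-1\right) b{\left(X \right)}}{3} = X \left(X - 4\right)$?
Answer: $-166374$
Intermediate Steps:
$b{\left(X \right)} = - 3 X \left(-4 + X\right)$ ($b{\left(X \right)} = - 3 X \left(X - 4\right) = - 3 X \left(-4 + X\right)$)
$b{\left(13 \right)} 474 = 3 \cdot 13 \left(4 - 13\right) 474 = 3 \cdot 13 \left(-9\right) 474 = \left(-351\right) 474 = -166374$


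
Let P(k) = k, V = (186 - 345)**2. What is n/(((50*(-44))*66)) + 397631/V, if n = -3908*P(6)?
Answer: 2430367087/152950050 ≈ 15.890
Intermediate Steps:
V = 25281 (V = (-159)**2 = 25281)
n = -23448 (n = -3908*6 = -23448)
n/(((50*(-44))*66)) + 397631/V = -23448/((50*(-44))*66) + 397631/25281 = -23448/((-2200*66)) + 397631*(1/25281) = -23448/(-145200) + 397631/25281 = -23448*(-1/145200) + 397631/25281 = 977/6050 + 397631/25281 = 2430367087/152950050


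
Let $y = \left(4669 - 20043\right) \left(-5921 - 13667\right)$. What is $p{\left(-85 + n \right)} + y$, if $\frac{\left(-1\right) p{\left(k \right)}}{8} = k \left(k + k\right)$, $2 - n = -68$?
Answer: $301142312$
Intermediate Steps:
$n = 70$ ($n = 2 - -68 = 2 + 68 = 70$)
$p{\left(k \right)} = - 16 k^{2}$ ($p{\left(k \right)} = - 8 k \left(k + k\right) = - 8 k 2 k = - 8 \cdot 2 k^{2} = - 16 k^{2}$)
$y = 301145912$ ($y = \left(-15374\right) \left(-19588\right) = 301145912$)
$p{\left(-85 + n \right)} + y = - 16 \left(-85 + 70\right)^{2} + 301145912 = - 16 \left(-15\right)^{2} + 301145912 = \left(-16\right) 225 + 301145912 = -3600 + 301145912 = 301142312$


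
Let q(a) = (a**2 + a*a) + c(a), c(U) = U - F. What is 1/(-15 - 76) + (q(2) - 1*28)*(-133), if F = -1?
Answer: 205750/91 ≈ 2261.0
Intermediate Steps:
c(U) = 1 + U (c(U) = U - 1*(-1) = U + 1 = 1 + U)
q(a) = 1 + a + 2*a**2 (q(a) = (a**2 + a*a) + (1 + a) = (a**2 + a**2) + (1 + a) = 2*a**2 + (1 + a) = 1 + a + 2*a**2)
1/(-15 - 76) + (q(2) - 1*28)*(-133) = 1/(-15 - 76) + ((1 + 2 + 2*2**2) - 1*28)*(-133) = 1/(-91) + ((1 + 2 + 2*4) - 28)*(-133) = -1/91 + ((1 + 2 + 8) - 28)*(-133) = -1/91 + (11 - 28)*(-133) = -1/91 - 17*(-133) = -1/91 + 2261 = 205750/91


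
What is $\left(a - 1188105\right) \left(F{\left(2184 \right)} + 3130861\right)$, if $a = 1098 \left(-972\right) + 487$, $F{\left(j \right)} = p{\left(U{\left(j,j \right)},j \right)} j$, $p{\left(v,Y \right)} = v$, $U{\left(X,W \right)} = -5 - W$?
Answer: $3720350435710$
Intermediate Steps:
$F{\left(j \right)} = j \left(-5 - j\right)$ ($F{\left(j \right)} = \left(-5 - j\right) j = j \left(-5 - j\right)$)
$a = -1066769$ ($a = -1067256 + 487 = -1066769$)
$\left(a - 1188105\right) \left(F{\left(2184 \right)} + 3130861\right) = \left(-1066769 - 1188105\right) \left(\left(-1\right) 2184 \left(5 + 2184\right) + 3130861\right) = - 2254874 \left(\left(-1\right) 2184 \cdot 2189 + 3130861\right) = - 2254874 \left(-4780776 + 3130861\right) = \left(-2254874\right) \left(-1649915\right) = 3720350435710$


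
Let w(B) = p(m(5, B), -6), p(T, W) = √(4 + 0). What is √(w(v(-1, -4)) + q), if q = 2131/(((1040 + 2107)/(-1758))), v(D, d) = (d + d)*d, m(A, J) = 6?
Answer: 2*I*√326938683/1049 ≈ 34.474*I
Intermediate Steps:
p(T, W) = 2 (p(T, W) = √4 = 2)
v(D, d) = 2*d² (v(D, d) = (2*d)*d = 2*d²)
w(B) = 2
q = -1248766/1049 (q = 2131/((3147*(-1/1758))) = 2131/(-1049/586) = 2131*(-586/1049) = -1248766/1049 ≈ -1190.4)
√(w(v(-1, -4)) + q) = √(2 - 1248766/1049) = √(-1246668/1049) = 2*I*√326938683/1049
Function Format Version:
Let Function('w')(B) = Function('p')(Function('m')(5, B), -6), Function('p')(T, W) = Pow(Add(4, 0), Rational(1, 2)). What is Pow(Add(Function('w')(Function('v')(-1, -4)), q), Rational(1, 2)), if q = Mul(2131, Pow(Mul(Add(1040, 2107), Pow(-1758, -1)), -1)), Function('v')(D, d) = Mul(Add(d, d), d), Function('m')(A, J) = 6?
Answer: Mul(Rational(2, 1049), I, Pow(326938683, Rational(1, 2))) ≈ Mul(34.474, I)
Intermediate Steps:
Function('p')(T, W) = 2 (Function('p')(T, W) = Pow(4, Rational(1, 2)) = 2)
Function('v')(D, d) = Mul(2, Pow(d, 2)) (Function('v')(D, d) = Mul(Mul(2, d), d) = Mul(2, Pow(d, 2)))
Function('w')(B) = 2
q = Rational(-1248766, 1049) (q = Mul(2131, Pow(Mul(3147, Rational(-1, 1758)), -1)) = Mul(2131, Pow(Rational(-1049, 586), -1)) = Mul(2131, Rational(-586, 1049)) = Rational(-1248766, 1049) ≈ -1190.4)
Pow(Add(Function('w')(Function('v')(-1, -4)), q), Rational(1, 2)) = Pow(Add(2, Rational(-1248766, 1049)), Rational(1, 2)) = Pow(Rational(-1246668, 1049), Rational(1, 2)) = Mul(Rational(2, 1049), I, Pow(326938683, Rational(1, 2)))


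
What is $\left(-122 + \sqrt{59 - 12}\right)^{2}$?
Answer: $\left(122 - \sqrt{47}\right)^{2} \approx 13258.0$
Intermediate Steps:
$\left(-122 + \sqrt{59 - 12}\right)^{2} = \left(-122 + \sqrt{47}\right)^{2}$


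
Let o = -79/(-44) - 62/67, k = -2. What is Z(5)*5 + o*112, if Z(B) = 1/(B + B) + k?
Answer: 129637/1474 ≈ 87.949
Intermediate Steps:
o = 2565/2948 (o = -79*(-1/44) - 62*1/67 = 79/44 - 62/67 = 2565/2948 ≈ 0.87008)
Z(B) = -2 + 1/(2*B) (Z(B) = 1/(B + B) - 2 = 1/(2*B) - 2 = -2 + 1/(2*B))
Z(5)*5 + o*112 = (-2 + (½)/5)*5 + (2565/2948)*112 = (-2 + (½)*(⅕))*5 + 71820/737 = (-2 + ⅒)*5 + 71820/737 = -19/10*5 + 71820/737 = -19/2 + 71820/737 = 129637/1474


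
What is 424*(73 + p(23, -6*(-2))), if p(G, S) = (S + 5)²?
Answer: 153488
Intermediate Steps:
p(G, S) = (5 + S)²
424*(73 + p(23, -6*(-2))) = 424*(73 + (5 - 6*(-2))²) = 424*(73 + (5 + 12)²) = 424*(73 + 17²) = 424*(73 + 289) = 424*362 = 153488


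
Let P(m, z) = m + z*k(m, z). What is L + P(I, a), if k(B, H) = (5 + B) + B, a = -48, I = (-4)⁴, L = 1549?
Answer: -23011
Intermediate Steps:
I = 256
k(B, H) = 5 + 2*B
P(m, z) = m + z*(5 + 2*m)
L + P(I, a) = 1549 + (256 - 48*(5 + 2*256)) = 1549 + (256 - 48*(5 + 512)) = 1549 + (256 - 48*517) = 1549 + (256 - 24816) = 1549 - 24560 = -23011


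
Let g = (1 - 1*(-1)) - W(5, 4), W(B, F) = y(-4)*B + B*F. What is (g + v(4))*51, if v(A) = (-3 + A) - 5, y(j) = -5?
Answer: 153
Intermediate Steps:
v(A) = -8 + A
W(B, F) = -5*B + B*F
g = 7 (g = (1 - 1*(-1)) - 5*(-5 + 4) = (1 + 1) - 5*(-1) = 2 - 1*(-5) = 2 + 5 = 7)
(g + v(4))*51 = (7 + (-8 + 4))*51 = (7 - 4)*51 = 3*51 = 153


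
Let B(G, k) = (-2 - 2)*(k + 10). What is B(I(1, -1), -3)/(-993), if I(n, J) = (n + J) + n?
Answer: 28/993 ≈ 0.028197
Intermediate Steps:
I(n, J) = J + 2*n (I(n, J) = (J + n) + n = J + 2*n)
B(G, k) = -40 - 4*k (B(G, k) = -4*(10 + k) = -40 - 4*k)
B(I(1, -1), -3)/(-993) = (-40 - 4*(-3))/(-993) = (-40 + 12)*(-1/993) = -28*(-1/993) = 28/993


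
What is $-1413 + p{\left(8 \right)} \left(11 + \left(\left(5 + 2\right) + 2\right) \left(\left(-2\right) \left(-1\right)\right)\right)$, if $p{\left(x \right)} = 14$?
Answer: $-1007$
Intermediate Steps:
$-1413 + p{\left(8 \right)} \left(11 + \left(\left(5 + 2\right) + 2\right) \left(\left(-2\right) \left(-1\right)\right)\right) = -1413 + 14 \left(11 + \left(\left(5 + 2\right) + 2\right) \left(\left(-2\right) \left(-1\right)\right)\right) = -1413 + 14 \left(11 + \left(7 + 2\right) 2\right) = -1413 + 14 \left(11 + 9 \cdot 2\right) = -1413 + 14 \left(11 + 18\right) = -1413 + 14 \cdot 29 = -1413 + 406 = -1007$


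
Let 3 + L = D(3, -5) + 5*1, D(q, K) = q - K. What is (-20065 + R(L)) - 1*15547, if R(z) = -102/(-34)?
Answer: -35609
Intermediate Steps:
L = 10 (L = -3 + ((3 - 1*(-5)) + 5*1) = -3 + ((3 + 5) + 5) = -3 + (8 + 5) = -3 + 13 = 10)
R(z) = 3 (R(z) = -102*(-1/34) = 3)
(-20065 + R(L)) - 1*15547 = (-20065 + 3) - 1*15547 = -20062 - 15547 = -35609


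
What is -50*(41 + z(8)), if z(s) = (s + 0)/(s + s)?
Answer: -2075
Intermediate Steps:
z(s) = 1/2 (z(s) = s/((2*s)) = s*(1/(2*s)) = 1/2)
-50*(41 + z(8)) = -50*(41 + 1/2) = -50*83/2 = -2075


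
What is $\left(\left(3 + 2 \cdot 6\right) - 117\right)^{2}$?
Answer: $10404$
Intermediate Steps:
$\left(\left(3 + 2 \cdot 6\right) - 117\right)^{2} = \left(\left(3 + 12\right) - 117\right)^{2} = \left(15 - 117\right)^{2} = \left(-102\right)^{2} = 10404$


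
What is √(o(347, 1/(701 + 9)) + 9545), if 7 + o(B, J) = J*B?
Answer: √4808352170/710 ≈ 97.665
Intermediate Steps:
o(B, J) = -7 + B*J (o(B, J) = -7 + J*B = -7 + B*J)
√(o(347, 1/(701 + 9)) + 9545) = √((-7 + 347/(701 + 9)) + 9545) = √((-7 + 347/710) + 9545) = √(-4623/710 + 9545) = √(6772327/710) = √4808352170/710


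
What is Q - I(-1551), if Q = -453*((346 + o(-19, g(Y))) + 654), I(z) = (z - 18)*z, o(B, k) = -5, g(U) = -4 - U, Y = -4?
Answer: -2884254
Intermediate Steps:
I(z) = z*(-18 + z) (I(z) = (-18 + z)*z = z*(-18 + z))
Q = -450735 (Q = -453*((346 - 5) + 654) = -453*(341 + 654) = -453*995 = -450735)
Q - I(-1551) = -450735 - (-1551)*(-18 - 1551) = -450735 - (-1551)*(-1569) = -450735 - 1*2433519 = -450735 - 2433519 = -2884254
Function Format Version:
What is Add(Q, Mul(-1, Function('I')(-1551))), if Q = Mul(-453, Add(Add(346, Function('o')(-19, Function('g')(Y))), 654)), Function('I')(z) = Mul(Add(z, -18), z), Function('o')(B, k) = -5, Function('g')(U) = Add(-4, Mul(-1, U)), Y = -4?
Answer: -2884254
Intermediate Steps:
Function('I')(z) = Mul(z, Add(-18, z)) (Function('I')(z) = Mul(Add(-18, z), z) = Mul(z, Add(-18, z)))
Q = -450735 (Q = Mul(-453, Add(Add(346, -5), 654)) = Mul(-453, Add(341, 654)) = Mul(-453, 995) = -450735)
Add(Q, Mul(-1, Function('I')(-1551))) = Add(-450735, Mul(-1, Mul(-1551, Add(-18, -1551)))) = Add(-450735, Mul(-1, Mul(-1551, -1569))) = Add(-450735, Mul(-1, 2433519)) = Add(-450735, -2433519) = -2884254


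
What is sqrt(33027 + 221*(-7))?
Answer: 2*sqrt(7870) ≈ 177.43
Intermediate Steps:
sqrt(33027 + 221*(-7)) = sqrt(33027 - 1547) = sqrt(31480) = 2*sqrt(7870)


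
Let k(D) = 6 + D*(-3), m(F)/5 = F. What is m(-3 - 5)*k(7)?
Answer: 600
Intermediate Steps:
m(F) = 5*F
k(D) = 6 - 3*D
m(-3 - 5)*k(7) = (5*(-3 - 5))*(6 - 3*7) = (5*(-8))*(6 - 21) = -40*(-15) = 600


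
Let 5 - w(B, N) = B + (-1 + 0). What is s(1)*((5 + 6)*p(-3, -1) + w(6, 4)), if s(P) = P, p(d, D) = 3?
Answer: 33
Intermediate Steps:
w(B, N) = 6 - B (w(B, N) = 5 - (B + (-1 + 0)) = 5 - (B - 1) = 5 - (-1 + B) = 5 + (1 - B) = 6 - B)
s(1)*((5 + 6)*p(-3, -1) + w(6, 4)) = 1*((5 + 6)*3 + (6 - 1*6)) = 1*(11*3 + (6 - 6)) = 1*(33 + 0) = 1*33 = 33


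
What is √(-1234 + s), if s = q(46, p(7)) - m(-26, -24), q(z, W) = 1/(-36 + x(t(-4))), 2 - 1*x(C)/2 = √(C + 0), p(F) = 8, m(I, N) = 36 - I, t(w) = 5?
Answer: √(-82946 - 5184*√5)/(2*√(16 + √5)) ≈ 36.0*I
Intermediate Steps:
x(C) = 4 - 2*√C (x(C) = 4 - 2*√(C + 0) = 4 - 2*√C)
q(z, W) = 1/(-32 - 2*√5) (q(z, W) = 1/(-36 + (4 - 2*√5)) = 1/(-32 - 2*√5))
s = -15570/251 + √5/502 (s = (-8/251 + √5/502) - (36 - 1*(-26)) = (-8/251 + √5/502) - (36 + 26) = (-8/251 + √5/502) - 1*62 = (-8/251 + √5/502) - 62 = -15570/251 + √5/502 ≈ -62.027)
√(-1234 + s) = √(-1234 + (-15570/251 + √5/502)) = √(-325304/251 + √5/502)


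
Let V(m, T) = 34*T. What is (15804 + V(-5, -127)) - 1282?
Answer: 10204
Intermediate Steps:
(15804 + V(-5, -127)) - 1282 = (15804 + 34*(-127)) - 1282 = (15804 - 4318) - 1282 = 11486 - 1282 = 10204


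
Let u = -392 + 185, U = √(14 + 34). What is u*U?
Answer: -828*√3 ≈ -1434.1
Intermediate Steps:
U = 4*√3 (U = √48 = 4*√3 ≈ 6.9282)
u = -207
u*U = -828*√3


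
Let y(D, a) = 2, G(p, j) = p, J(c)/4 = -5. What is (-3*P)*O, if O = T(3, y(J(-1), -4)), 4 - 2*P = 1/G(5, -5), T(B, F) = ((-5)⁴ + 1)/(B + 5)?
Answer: -17841/40 ≈ -446.02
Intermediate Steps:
J(c) = -20 (J(c) = 4*(-5) = -20)
T(B, F) = 626/(5 + B) (T(B, F) = (625 + 1)/(5 + B) = 626/(5 + B))
P = 19/10 (P = 2 - ½/5 = 2 - ½*⅕ = 2 - ⅒ = 19/10 ≈ 1.9000)
O = 313/4 (O = 626/(5 + 3) = 626/8 = 626*(⅛) = 313/4 ≈ 78.250)
(-3*P)*O = -3*19/10*(313/4) = -57/10*313/4 = -17841/40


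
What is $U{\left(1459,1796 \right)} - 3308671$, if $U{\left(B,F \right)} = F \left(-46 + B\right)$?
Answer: $-770923$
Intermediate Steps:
$U{\left(1459,1796 \right)} - 3308671 = 1796 \left(-46 + 1459\right) - 3308671 = 1796 \cdot 1413 - 3308671 = 2537748 - 3308671 = -770923$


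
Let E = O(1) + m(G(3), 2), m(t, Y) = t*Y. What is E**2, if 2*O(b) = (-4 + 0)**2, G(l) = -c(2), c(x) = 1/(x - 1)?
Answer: 36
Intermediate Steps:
c(x) = 1/(-1 + x)
G(l) = -1 (G(l) = -1/(-1 + 2) = -1/1 = -1*1 = -1)
O(b) = 8 (O(b) = (-4 + 0)**2/2 = (1/2)*(-4)**2 = (1/2)*16 = 8)
m(t, Y) = Y*t
E = 6 (E = 8 + 2*(-1) = 8 - 2 = 6)
E**2 = 6**2 = 36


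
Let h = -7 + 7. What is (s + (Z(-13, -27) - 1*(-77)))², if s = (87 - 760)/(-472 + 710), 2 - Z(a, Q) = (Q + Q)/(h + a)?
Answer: 49650980625/9572836 ≈ 5186.7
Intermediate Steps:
h = 0
Z(a, Q) = 2 - 2*Q/a (Z(a, Q) = 2 - (Q + Q)/(0 + a) = 2 - 2*Q/a)
s = -673/238 ≈ -2.8277
(s + (Z(-13, -27) - 1*(-77)))² = (-673/238 + ((2 - 2*(-27)/(-13)) - 1*(-77)))² = (-673/238 + ((2 - 2*(-27)*(-1/13)) + 77))² = (-673/238 + ((2 - 54/13) + 77))² = (-673/238 + (-28/13 + 77))² = (-673/238 + 973/13)² = (222825/3094)² = 49650980625/9572836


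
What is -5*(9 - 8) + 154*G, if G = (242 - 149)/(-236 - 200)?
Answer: -8251/218 ≈ -37.849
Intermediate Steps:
G = -93/436 (G = 93/(-436) = 93*(-1/436) = -93/436 ≈ -0.21330)
-5*(9 - 8) + 154*G = -5*(9 - 8) + 154*(-93/436) = -5*1 - 7161/218 = -5 - 7161/218 = -8251/218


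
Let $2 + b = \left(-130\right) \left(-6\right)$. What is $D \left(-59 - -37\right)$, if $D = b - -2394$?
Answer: $-69784$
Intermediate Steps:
$b = 778$ ($b = -2 - -780 = -2 + 780 = 778$)
$D = 3172$ ($D = 778 - -2394 = 778 + 2394 = 3172$)
$D \left(-59 - -37\right) = 3172 \left(-59 - -37\right) = 3172 \left(-59 + 37\right) = 3172 \left(-22\right) = -69784$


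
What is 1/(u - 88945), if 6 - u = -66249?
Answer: -1/22690 ≈ -4.4072e-5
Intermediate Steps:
u = 66255 (u = 6 - 1*(-66249) = 6 + 66249 = 66255)
1/(u - 88945) = 1/(66255 - 88945) = 1/(-22690) = -1/22690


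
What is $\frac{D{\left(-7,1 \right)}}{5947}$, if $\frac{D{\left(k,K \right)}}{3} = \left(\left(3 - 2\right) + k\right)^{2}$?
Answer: $\frac{108}{5947} \approx 0.01816$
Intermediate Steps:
$D{\left(k,K \right)} = 3 \left(1 + k\right)^{2}$ ($D{\left(k,K \right)} = 3 \left(\left(3 - 2\right) + k\right)^{2} = 3 \left(1 + k\right)^{2}$)
$\frac{D{\left(-7,1 \right)}}{5947} = \frac{3 \left(1 - 7\right)^{2}}{5947} = 3 \left(-6\right)^{2} \cdot \frac{1}{5947} = 3 \cdot 36 \cdot \frac{1}{5947} = 108 \cdot \frac{1}{5947} = \frac{108}{5947}$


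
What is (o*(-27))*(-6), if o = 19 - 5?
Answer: 2268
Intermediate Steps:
o = 14
(o*(-27))*(-6) = (14*(-27))*(-6) = -378*(-6) = 2268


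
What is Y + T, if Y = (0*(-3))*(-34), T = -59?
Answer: -59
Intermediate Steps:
Y = 0 (Y = 0*(-34) = 0)
Y + T = 0 - 59 = -59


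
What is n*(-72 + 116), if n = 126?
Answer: 5544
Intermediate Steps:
n*(-72 + 116) = 126*(-72 + 116) = 126*44 = 5544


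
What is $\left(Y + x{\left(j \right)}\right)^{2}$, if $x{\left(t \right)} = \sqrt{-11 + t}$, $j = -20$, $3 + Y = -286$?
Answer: $\left(289 - i \sqrt{31}\right)^{2} \approx 83490.0 - 3218.2 i$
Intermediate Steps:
$Y = -289$ ($Y = -3 - 286 = -289$)
$\left(Y + x{\left(j \right)}\right)^{2} = \left(-289 + \sqrt{-11 - 20}\right)^{2} = \left(-289 + \sqrt{-31}\right)^{2} = \left(-289 + i \sqrt{31}\right)^{2}$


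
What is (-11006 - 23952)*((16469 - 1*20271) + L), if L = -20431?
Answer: 847137214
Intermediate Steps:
(-11006 - 23952)*((16469 - 1*20271) + L) = (-11006 - 23952)*((16469 - 1*20271) - 20431) = -34958*((16469 - 20271) - 20431) = -34958*(-3802 - 20431) = -34958*(-24233) = 847137214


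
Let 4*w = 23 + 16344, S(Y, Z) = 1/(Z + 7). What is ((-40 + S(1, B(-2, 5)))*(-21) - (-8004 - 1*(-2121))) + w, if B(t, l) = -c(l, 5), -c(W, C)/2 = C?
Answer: 735319/68 ≈ 10814.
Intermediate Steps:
c(W, C) = -2*C
B(t, l) = 10 (B(t, l) = -(-2)*5 = -1*(-10) = 10)
S(Y, Z) = 1/(7 + Z)
w = 16367/4 (w = (23 + 16344)/4 = (1/4)*16367 = 16367/4 ≈ 4091.8)
((-40 + S(1, B(-2, 5)))*(-21) - (-8004 - 1*(-2121))) + w = ((-40 + 1/(7 + 10))*(-21) - (-8004 - 1*(-2121))) + 16367/4 = ((-40 + 1/17)*(-21) - (-8004 + 2121)) + 16367/4 = ((-40 + 1/17)*(-21) - 1*(-5883)) + 16367/4 = (-679/17*(-21) + 5883) + 16367/4 = (14259/17 + 5883) + 16367/4 = 114270/17 + 16367/4 = 735319/68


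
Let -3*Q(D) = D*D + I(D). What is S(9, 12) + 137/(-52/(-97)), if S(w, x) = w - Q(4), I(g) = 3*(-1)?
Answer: 41947/156 ≈ 268.89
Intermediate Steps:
I(g) = -3
Q(D) = 1 - D²/3 (Q(D) = -(D*D - 3)/3 = -(D² - 3)/3 = -(-3 + D²)/3 = 1 - D²/3)
S(w, x) = 13/3 + w (S(w, x) = w - (1 - ⅓*4²) = w - (1 - ⅓*16) = w - (1 - 16/3) = w - 1*(-13/3) = w + 13/3 = 13/3 + w)
S(9, 12) + 137/(-52/(-97)) = (13/3 + 9) + 137/(-52/(-97)) = 40/3 + 137/(-52*(-1/97)) = 40/3 + 137/(52/97) = 40/3 + (97/52)*137 = 40/3 + 13289/52 = 41947/156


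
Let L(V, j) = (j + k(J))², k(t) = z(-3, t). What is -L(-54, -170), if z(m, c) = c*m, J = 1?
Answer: -29929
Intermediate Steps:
k(t) = -3*t (k(t) = t*(-3) = -3*t)
L(V, j) = (-3 + j)² (L(V, j) = (j - 3*1)² = (j - 3)² = (-3 + j)²)
-L(-54, -170) = -(-3 - 170)² = -1*(-173)² = -1*29929 = -29929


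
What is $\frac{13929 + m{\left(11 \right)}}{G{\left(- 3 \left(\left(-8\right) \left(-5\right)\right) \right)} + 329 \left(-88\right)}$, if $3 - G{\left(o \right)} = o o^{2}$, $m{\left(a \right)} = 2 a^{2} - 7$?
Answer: $\frac{14164}{1699051} \approx 0.0083364$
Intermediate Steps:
$m{\left(a \right)} = -7 + 2 a^{2}$
$G{\left(o \right)} = 3 - o^{3}$ ($G{\left(o \right)} = 3 - o o^{2} = 3 - o^{3}$)
$\frac{13929 + m{\left(11 \right)}}{G{\left(- 3 \left(\left(-8\right) \left(-5\right)\right) \right)} + 329 \left(-88\right)} = \frac{13929 - \left(7 - 2 \cdot 11^{2}\right)}{\left(3 - \left(- 3 \left(\left(-8\right) \left(-5\right)\right)\right)^{3}\right) + 329 \left(-88\right)} = \frac{13929 + \left(-7 + 2 \cdot 121\right)}{\left(3 - \left(\left(-3\right) 40\right)^{3}\right) - 28952} = \frac{13929 + \left(-7 + 242\right)}{\left(3 - \left(-120\right)^{3}\right) - 28952} = \frac{13929 + 235}{\left(3 - -1728000\right) - 28952} = \frac{14164}{\left(3 + 1728000\right) - 28952} = \frac{14164}{1728003 - 28952} = \frac{14164}{1699051}$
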